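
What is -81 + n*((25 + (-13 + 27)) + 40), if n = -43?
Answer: -3478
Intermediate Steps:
-81 + n*((25 + (-13 + 27)) + 40) = -81 - 43*((25 + (-13 + 27)) + 40) = -81 - 43*((25 + 14) + 40) = -81 - 43*(39 + 40) = -81 - 43*79 = -81 - 3397 = -3478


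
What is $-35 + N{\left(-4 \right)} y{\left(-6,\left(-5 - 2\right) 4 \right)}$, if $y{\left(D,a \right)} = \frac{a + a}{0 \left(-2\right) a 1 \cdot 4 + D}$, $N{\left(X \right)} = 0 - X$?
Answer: $\frac{7}{3} \approx 2.3333$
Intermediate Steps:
$N{\left(X \right)} = - X$
$y{\left(D,a \right)} = \frac{2 a}{D}$ ($y{\left(D,a \right)} = \frac{2 a}{0 a 1 \cdot 4 + D} = \frac{2 a}{0 \cdot 1 \cdot 4 + D} = \frac{2 a}{0 \cdot 4 + D} = \frac{2 a}{0 + D} = \frac{2 a}{D}$)
$-35 + N{\left(-4 \right)} y{\left(-6,\left(-5 - 2\right) 4 \right)} = -35 + \left(-1\right) \left(-4\right) \frac{2 \left(-5 - 2\right) 4}{-6} = -35 + 4 \cdot 2 \left(\left(-7\right) 4\right) \left(- \frac{1}{6}\right) = -35 + 4 \cdot 2 \left(-28\right) \left(- \frac{1}{6}\right) = -35 + 4 \cdot \frac{28}{3} = -35 + \frac{112}{3} = \frac{7}{3}$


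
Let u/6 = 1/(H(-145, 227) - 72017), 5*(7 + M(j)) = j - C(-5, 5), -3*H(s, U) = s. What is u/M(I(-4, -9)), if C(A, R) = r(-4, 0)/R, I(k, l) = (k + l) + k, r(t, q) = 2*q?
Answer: 45/5613556 ≈ 8.0163e-6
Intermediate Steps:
H(s, U) = -s/3
I(k, l) = l + 2*k
C(A, R) = 0 (C(A, R) = (2*0)/R = 0/R = 0)
M(j) = -7 + j/5 (M(j) = -7 + (j - 1*0)/5 = -7 + (j + 0)/5 = -7 + j/5)
u = -9/107953 (u = 6/(-⅓*(-145) - 72017) = 6/(145/3 - 72017) = 6/(-215906/3) = 6*(-3/215906) = -9/107953 ≈ -8.3370e-5)
u/M(I(-4, -9)) = -9/(107953*(-7 + (-9 + 2*(-4))/5)) = -9/(107953*(-7 + (-9 - 8)/5)) = -9/(107953*(-7 + (⅕)*(-17))) = -9/(107953*(-7 - 17/5)) = -9/(107953*(-52/5)) = -9/107953*(-5/52) = 45/5613556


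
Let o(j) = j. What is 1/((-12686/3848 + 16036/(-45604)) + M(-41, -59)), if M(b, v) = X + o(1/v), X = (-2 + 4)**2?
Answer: 99553532/33314343 ≈ 2.9883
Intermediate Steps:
X = 4 (X = 2**2 = 4)
M(b, v) = 4 + 1/v
1/((-12686/3848 + 16036/(-45604)) + M(-41, -59)) = 1/((-12686/3848 + 16036/(-45604)) + (4 + 1/(-59))) = 1/((-12686*1/3848 + 16036*(-1/45604)) + (4 - 1/59)) = 1/((-6343/1924 - 4009/11401) + 235/59) = 1/(-6156143/1687348 + 235/59) = 1/(33314343/99553532) = 99553532/33314343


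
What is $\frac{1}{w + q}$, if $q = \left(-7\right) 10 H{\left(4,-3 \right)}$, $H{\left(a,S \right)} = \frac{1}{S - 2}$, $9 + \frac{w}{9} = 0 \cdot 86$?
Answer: $- \frac{1}{67} \approx -0.014925$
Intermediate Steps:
$w = -81$ ($w = -81 + 9 \cdot 0 \cdot 86 = -81 + 9 \cdot 0 = -81 + 0 = -81$)
$H{\left(a,S \right)} = \frac{1}{-2 + S}$
$q = 14$ ($q = \frac{\left(-7\right) 10}{-2 - 3} = - \frac{70}{-5} = \left(-70\right) \left(- \frac{1}{5}\right) = 14$)
$\frac{1}{w + q} = \frac{1}{-81 + 14} = \frac{1}{-67} = - \frac{1}{67}$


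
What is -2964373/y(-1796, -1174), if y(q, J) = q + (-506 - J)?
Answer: 2964373/1128 ≈ 2628.0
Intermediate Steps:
y(q, J) = -506 + q - J
-2964373/y(-1796, -1174) = -2964373/(-506 - 1796 - 1*(-1174)) = -2964373/(-506 - 1796 + 1174) = -2964373/(-1128) = -2964373*(-1/1128) = 2964373/1128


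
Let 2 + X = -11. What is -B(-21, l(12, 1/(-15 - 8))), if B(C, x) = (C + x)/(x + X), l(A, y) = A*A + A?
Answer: -135/143 ≈ -0.94406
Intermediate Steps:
X = -13 (X = -2 - 11 = -13)
l(A, y) = A + A² (l(A, y) = A² + A = A + A²)
B(C, x) = (C + x)/(-13 + x) (B(C, x) = (C + x)/(x - 13) = (C + x)/(-13 + x))
-B(-21, l(12, 1/(-15 - 8))) = -(-21 + 12*(1 + 12))/(-13 + 12*(1 + 12)) = -(-21 + 12*13)/(-13 + 12*13) = -(-21 + 156)/(-13 + 156) = -135/143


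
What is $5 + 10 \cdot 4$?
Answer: $45$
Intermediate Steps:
$5 + 10 \cdot 4 = 5 + 40 = 45$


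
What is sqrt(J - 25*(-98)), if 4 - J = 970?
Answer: 2*sqrt(371) ≈ 38.523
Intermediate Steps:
J = -966 (J = 4 - 1*970 = 4 - 970 = -966)
sqrt(J - 25*(-98)) = sqrt(-966 - 25*(-98)) = sqrt(-966 + 2450) = sqrt(1484) = 2*sqrt(371)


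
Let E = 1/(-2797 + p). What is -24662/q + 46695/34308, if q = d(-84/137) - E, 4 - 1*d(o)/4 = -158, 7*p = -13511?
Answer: -8998776153125/245214451572 ≈ -36.698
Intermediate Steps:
p = -13511/7 (p = (⅐)*(-13511) = -13511/7 ≈ -1930.1)
d(o) = 648 (d(o) = 16 - 4*(-158) = 16 + 632 = 648)
E = -7/33090 (E = 1/(-2797 - 13511/7) = 1/(-33090/7) = -7/33090 ≈ -0.00021154)
q = 21442327/33090 (q = 648 - 1*(-7/33090) = 648 + 7/33090 = 21442327/33090 ≈ 648.00)
-24662/q + 46695/34308 = -24662/21442327/33090 + 46695/34308 = -24662*33090/21442327 + 46695*(1/34308) = -816065580/21442327 + 15565/11436 = -8998776153125/245214451572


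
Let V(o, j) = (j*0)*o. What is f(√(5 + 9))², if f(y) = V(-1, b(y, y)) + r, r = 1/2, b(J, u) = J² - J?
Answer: ¼ ≈ 0.25000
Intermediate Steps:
V(o, j) = 0 (V(o, j) = 0*o = 0)
r = ½ ≈ 0.50000
f(y) = ½ (f(y) = 0 + ½ = ½)
f(√(5 + 9))² = (½)² = ¼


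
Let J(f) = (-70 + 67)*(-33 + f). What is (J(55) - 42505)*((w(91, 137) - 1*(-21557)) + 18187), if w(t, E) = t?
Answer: -1695815785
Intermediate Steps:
J(f) = 99 - 3*f (J(f) = -3*(-33 + f) = 99 - 3*f)
(J(55) - 42505)*((w(91, 137) - 1*(-21557)) + 18187) = ((99 - 3*55) - 42505)*((91 - 1*(-21557)) + 18187) = ((99 - 165) - 42505)*((91 + 21557) + 18187) = (-66 - 42505)*(21648 + 18187) = -42571*39835 = -1695815785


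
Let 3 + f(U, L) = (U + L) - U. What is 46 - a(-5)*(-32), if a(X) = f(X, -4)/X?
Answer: 454/5 ≈ 90.800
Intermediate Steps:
f(U, L) = -3 + L (f(U, L) = -3 + ((U + L) - U) = -3 + ((L + U) - U) = -3 + L)
a(X) = -7/X (a(X) = (-3 - 4)/X = -7/X)
46 - a(-5)*(-32) = 46 - (-7/(-5))*(-32) = 46 - (-7*(-1/5))*(-32) = 46 - 7*(-32)/5 = 46 - 1*(-224/5) = 46 + 224/5 = 454/5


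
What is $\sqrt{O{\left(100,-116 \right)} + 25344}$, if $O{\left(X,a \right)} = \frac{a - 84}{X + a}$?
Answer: $\frac{\sqrt{101426}}{2} \approx 159.24$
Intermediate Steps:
$O{\left(X,a \right)} = \frac{-84 + a}{X + a}$
$\sqrt{O{\left(100,-116 \right)} + 25344} = \sqrt{\frac{-84 - 116}{100 - 116} + 25344} = \sqrt{\frac{1}{-16} \left(-200\right) + 25344} = \sqrt{\left(- \frac{1}{16}\right) \left(-200\right) + 25344} = \sqrt{\frac{25}{2} + 25344} = \sqrt{\frac{50713}{2}} = \frac{\sqrt{101426}}{2}$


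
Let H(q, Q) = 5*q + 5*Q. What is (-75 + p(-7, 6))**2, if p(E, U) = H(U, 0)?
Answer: 2025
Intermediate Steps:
H(q, Q) = 5*Q + 5*q
p(E, U) = 5*U (p(E, U) = 5*0 + 5*U = 0 + 5*U = 5*U)
(-75 + p(-7, 6))**2 = (-75 + 5*6)**2 = (-75 + 30)**2 = (-45)**2 = 2025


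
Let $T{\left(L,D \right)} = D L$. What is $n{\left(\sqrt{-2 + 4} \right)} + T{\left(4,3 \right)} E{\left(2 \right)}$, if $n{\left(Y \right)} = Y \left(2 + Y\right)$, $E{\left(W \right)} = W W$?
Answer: $50 + 2 \sqrt{2} \approx 52.828$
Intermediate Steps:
$E{\left(W \right)} = W^{2}$
$n{\left(\sqrt{-2 + 4} \right)} + T{\left(4,3 \right)} E{\left(2 \right)} = \sqrt{-2 + 4} \left(2 + \sqrt{-2 + 4}\right) + 3 \cdot 4 \cdot 2^{2} = \sqrt{2} \left(2 + \sqrt{2}\right) + 12 \cdot 4 = \sqrt{2} \left(2 + \sqrt{2}\right) + 48 = 48 + \sqrt{2} \left(2 + \sqrt{2}\right)$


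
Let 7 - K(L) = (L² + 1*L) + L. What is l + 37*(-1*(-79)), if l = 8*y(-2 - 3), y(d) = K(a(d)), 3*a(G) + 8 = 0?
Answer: 26683/9 ≈ 2964.8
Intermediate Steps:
a(G) = -8/3 (a(G) = -8/3 + (⅓)*0 = -8/3 + 0 = -8/3)
K(L) = 7 - L² - 2*L (K(L) = 7 - ((L² + 1*L) + L) = 7 - ((L² + L) + L) = 7 - ((L + L²) + L) = 7 - (L² + 2*L) = 7 + (-L² - 2*L) = 7 - L² - 2*L)
y(d) = 47/9 (y(d) = 7 - (-8/3)² - 2*(-8/3) = 7 - 1*64/9 + 16/3 = 7 - 64/9 + 16/3 = 47/9)
l = 376/9 (l = 8*(47/9) = 376/9 ≈ 41.778)
l + 37*(-1*(-79)) = 376/9 + 37*(-1*(-79)) = 376/9 + 37*79 = 376/9 + 2923 = 26683/9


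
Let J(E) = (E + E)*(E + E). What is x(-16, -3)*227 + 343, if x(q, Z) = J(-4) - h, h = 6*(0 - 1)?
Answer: 16233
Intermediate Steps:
J(E) = 4*E² (J(E) = (2*E)*(2*E) = 4*E²)
h = -6 (h = 6*(-1) = -6)
x(q, Z) = 70 (x(q, Z) = 4*(-4)² - 1*(-6) = 4*16 + 6 = 64 + 6 = 70)
x(-16, -3)*227 + 343 = 70*227 + 343 = 15890 + 343 = 16233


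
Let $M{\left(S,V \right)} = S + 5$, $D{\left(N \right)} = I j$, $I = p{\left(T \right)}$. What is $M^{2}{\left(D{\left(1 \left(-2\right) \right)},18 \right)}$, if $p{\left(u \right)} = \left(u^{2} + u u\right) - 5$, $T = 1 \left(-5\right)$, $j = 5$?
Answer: $52900$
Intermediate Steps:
$T = -5$
$p{\left(u \right)} = -5 + 2 u^{2}$ ($p{\left(u \right)} = \left(u^{2} + u^{2}\right) - 5 = 2 u^{2} - 5 = -5 + 2 u^{2}$)
$I = 45$ ($I = -5 + 2 \left(-5\right)^{2} = -5 + 2 \cdot 25 = -5 + 50 = 45$)
$D{\left(N \right)} = 225$ ($D{\left(N \right)} = 45 \cdot 5 = 225$)
$M{\left(S,V \right)} = 5 + S$
$M^{2}{\left(D{\left(1 \left(-2\right) \right)},18 \right)} = \left(5 + 225\right)^{2} = 230^{2} = 52900$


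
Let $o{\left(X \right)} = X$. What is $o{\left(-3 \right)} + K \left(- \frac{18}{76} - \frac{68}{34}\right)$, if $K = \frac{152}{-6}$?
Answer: $\frac{161}{3} \approx 53.667$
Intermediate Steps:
$K = - \frac{76}{3}$ ($K = 152 \left(- \frac{1}{6}\right) = - \frac{76}{3} \approx -25.333$)
$o{\left(-3 \right)} + K \left(- \frac{18}{76} - \frac{68}{34}\right) = -3 - \frac{76 \left(- \frac{18}{76} - \frac{68}{34}\right)}{3} = -3 - \frac{76 \left(\left(-18\right) \frac{1}{76} - 2\right)}{3} = -3 - \frac{76 \left(- \frac{9}{38} - 2\right)}{3} = -3 - - \frac{170}{3} = -3 + \frac{170}{3} = \frac{161}{3}$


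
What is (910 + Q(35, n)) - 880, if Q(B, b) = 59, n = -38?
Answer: 89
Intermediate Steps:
(910 + Q(35, n)) - 880 = (910 + 59) - 880 = 969 - 880 = 89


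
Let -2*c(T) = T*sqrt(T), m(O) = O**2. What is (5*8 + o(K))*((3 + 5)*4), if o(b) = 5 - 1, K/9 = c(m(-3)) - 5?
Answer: 1408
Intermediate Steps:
c(T) = -T**(3/2)/2 (c(T) = -T*sqrt(T)/2 = -T**(3/2)/2)
K = -333/2 (K = 9*(-((-3)**2)**(3/2)/2 - 5) = 9*(-9**(3/2)/2 - 5) = 9*(-1/2*27 - 5) = 9*(-27/2 - 5) = 9*(-37/2) = -333/2 ≈ -166.50)
o(b) = 4
(5*8 + o(K))*((3 + 5)*4) = (5*8 + 4)*((3 + 5)*4) = (40 + 4)*(8*4) = 44*32 = 1408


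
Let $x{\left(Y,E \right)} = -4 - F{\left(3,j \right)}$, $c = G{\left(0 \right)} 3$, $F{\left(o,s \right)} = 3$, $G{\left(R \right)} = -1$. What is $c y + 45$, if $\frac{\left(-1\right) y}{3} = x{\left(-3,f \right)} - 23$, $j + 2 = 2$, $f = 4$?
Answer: $-225$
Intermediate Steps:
$j = 0$ ($j = -2 + 2 = 0$)
$c = -3$ ($c = \left(-1\right) 3 = -3$)
$x{\left(Y,E \right)} = -7$ ($x{\left(Y,E \right)} = -4 - 3 = -7$)
$y = 90$ ($y = - 3 \left(-7 - 23\right) = \left(-3\right) \left(-30\right) = 90$)
$c y + 45 = \left(-3\right) 90 + 45 = -270 + 45 = -225$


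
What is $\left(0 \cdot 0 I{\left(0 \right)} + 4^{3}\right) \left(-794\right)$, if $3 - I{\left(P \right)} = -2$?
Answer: $-50816$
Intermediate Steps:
$I{\left(P \right)} = 5$ ($I{\left(P \right)} = 3 - -2 = 3 + 2 = 5$)
$\left(0 \cdot 0 I{\left(0 \right)} + 4^{3}\right) \left(-794\right) = \left(0 \cdot 0 \cdot 5 + 4^{3}\right) \left(-794\right) = \left(0 \cdot 5 + 64\right) \left(-794\right) = \left(0 + 64\right) \left(-794\right) = 64 \left(-794\right) = -50816$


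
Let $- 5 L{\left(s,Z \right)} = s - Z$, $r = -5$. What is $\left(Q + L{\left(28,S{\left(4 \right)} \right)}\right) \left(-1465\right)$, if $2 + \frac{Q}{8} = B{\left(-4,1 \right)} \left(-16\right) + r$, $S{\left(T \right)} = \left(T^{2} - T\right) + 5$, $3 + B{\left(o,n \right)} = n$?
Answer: $-289777$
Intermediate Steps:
$B{\left(o,n \right)} = -3 + n$
$S{\left(T \right)} = 5 + T^{2} - T$
$Q = 200$ ($Q = -16 + 8 \left(\left(-3 + 1\right) \left(-16\right) - 5\right) = -16 + 8 \left(\left(-2\right) \left(-16\right) - 5\right) = -16 + 8 \left(32 - 5\right) = -16 + 8 \cdot 27 = -16 + 216 = 200$)
$L{\left(s,Z \right)} = - \frac{s}{5} + \frac{Z}{5}$ ($L{\left(s,Z \right)} = - \frac{s - Z}{5} = - \frac{s}{5} + \frac{Z}{5}$)
$\left(Q + L{\left(28,S{\left(4 \right)} \right)}\right) \left(-1465\right) = \left(200 + \left(\left(- \frac{1}{5}\right) 28 + \frac{5 + 4^{2} - 4}{5}\right)\right) \left(-1465\right) = \left(200 - \left(\frac{28}{5} - \frac{5 + 16 - 4}{5}\right)\right) \left(-1465\right) = \left(200 + \left(- \frac{28}{5} + \frac{1}{5} \cdot 17\right)\right) \left(-1465\right) = \left(200 + \left(- \frac{28}{5} + \frac{17}{5}\right)\right) \left(-1465\right) = \left(200 - \frac{11}{5}\right) \left(-1465\right) = \frac{989}{5} \left(-1465\right) = -289777$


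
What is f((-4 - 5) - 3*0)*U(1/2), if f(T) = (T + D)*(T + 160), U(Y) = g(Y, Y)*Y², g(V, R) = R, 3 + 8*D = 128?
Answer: 8003/64 ≈ 125.05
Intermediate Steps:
D = 125/8 (D = -3/8 + (⅛)*128 = -3/8 + 16 = 125/8 ≈ 15.625)
U(Y) = Y³ (U(Y) = Y*Y² = Y³)
f(T) = (160 + T)*(125/8 + T) (f(T) = (T + 125/8)*(T + 160) = (125/8 + T)*(160 + T) = (160 + T)*(125/8 + T))
f((-4 - 5) - 3*0)*U(1/2) = (2500 + ((-4 - 5) - 3*0)² + 1405*((-4 - 5) - 3*0)/8)*(1/2)³ = (2500 + (-9 + 0)² + 1405*(-9 + 0)/8)*(½)³ = (2500 + (-9)² + (1405/8)*(-9))*(⅛) = (2500 + 81 - 12645/8)*(⅛) = (8003/8)*(⅛) = 8003/64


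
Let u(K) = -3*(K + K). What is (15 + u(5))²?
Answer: 225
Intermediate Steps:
u(K) = -6*K
(15 + u(5))² = (15 - 6*5)² = (15 - 30)² = (-15)² = 225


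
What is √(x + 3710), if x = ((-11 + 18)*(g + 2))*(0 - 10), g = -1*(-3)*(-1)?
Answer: 6*√105 ≈ 61.482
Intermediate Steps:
g = -3 (g = 3*(-1) = -3)
x = 70 (x = ((-11 + 18)*(-3 + 2))*(0 - 10) = (7*(-1))*(-10) = -7*(-10) = 70)
√(x + 3710) = √(70 + 3710) = √3780 = 6*√105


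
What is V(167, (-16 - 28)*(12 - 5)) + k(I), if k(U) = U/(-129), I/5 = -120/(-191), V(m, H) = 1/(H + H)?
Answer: -131413/5059208 ≈ -0.025975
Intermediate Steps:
V(m, H) = 1/(2*H)
I = 600/191 (I = 5*(-120/(-191)) = 5*(-120*(-1/191)) = 5*(120/191) = 600/191 ≈ 3.1414)
k(U) = -U/129 (k(U) = U*(-1/129) = -U/129)
V(167, (-16 - 28)*(12 - 5)) + k(I) = 1/(2*(((-16 - 28)*(12 - 5)))) - 1/129*600/191 = 1/(2*((-44*7))) - 200/8213 = (½)/(-308) - 200/8213 = (½)*(-1/308) - 200/8213 = -1/616 - 200/8213 = -131413/5059208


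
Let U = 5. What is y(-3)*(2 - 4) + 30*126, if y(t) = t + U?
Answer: 3776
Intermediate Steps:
y(t) = 5 + t (y(t) = t + 5 = 5 + t)
y(-3)*(2 - 4) + 30*126 = (5 - 3)*(2 - 4) + 30*126 = 2*(-2) + 3780 = -4 + 3780 = 3776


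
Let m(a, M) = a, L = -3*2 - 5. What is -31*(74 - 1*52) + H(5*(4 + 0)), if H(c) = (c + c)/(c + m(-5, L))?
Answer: -2038/3 ≈ -679.33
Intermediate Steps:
L = -11 (L = -6 - 5 = -11)
H(c) = 2*c/(-5 + c) (H(c) = (c + c)/(c - 5) = (2*c)/(-5 + c) = 2*c/(-5 + c))
-31*(74 - 1*52) + H(5*(4 + 0)) = -31*(74 - 1*52) + 2*(5*(4 + 0))/(-5 + 5*(4 + 0)) = -31*(74 - 52) + 2*(5*4)/(-5 + 5*4) = -31*22 + 2*20/(-5 + 20) = -682 + 2*20/15 = -682 + 2*20*(1/15) = -682 + 8/3 = -2038/3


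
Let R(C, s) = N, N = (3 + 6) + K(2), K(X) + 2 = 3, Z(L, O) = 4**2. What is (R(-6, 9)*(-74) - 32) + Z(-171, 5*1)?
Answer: -756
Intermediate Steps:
Z(L, O) = 16
K(X) = 1 (K(X) = -2 + 3 = 1)
N = 10 (N = (3 + 6) + 1 = 9 + 1 = 10)
R(C, s) = 10
(R(-6, 9)*(-74) - 32) + Z(-171, 5*1) = (10*(-74) - 32) + 16 = (-740 - 32) + 16 = -772 + 16 = -756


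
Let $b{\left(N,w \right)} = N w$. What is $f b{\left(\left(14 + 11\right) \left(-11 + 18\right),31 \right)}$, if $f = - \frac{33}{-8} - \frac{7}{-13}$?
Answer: $\frac{2631125}{104} \approx 25299.0$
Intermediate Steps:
$f = \frac{485}{104}$ ($f = \left(-33\right) \left(- \frac{1}{8}\right) - - \frac{7}{13} = \frac{33}{8} + \frac{7}{13} = \frac{485}{104} \approx 4.6635$)
$f b{\left(\left(14 + 11\right) \left(-11 + 18\right),31 \right)} = \frac{485 \left(14 + 11\right) \left(-11 + 18\right) 31}{104} = \frac{485 \cdot 25 \cdot 7 \cdot 31}{104} = \frac{485 \cdot 175 \cdot 31}{104} = \frac{485}{104} \cdot 5425 = \frac{2631125}{104}$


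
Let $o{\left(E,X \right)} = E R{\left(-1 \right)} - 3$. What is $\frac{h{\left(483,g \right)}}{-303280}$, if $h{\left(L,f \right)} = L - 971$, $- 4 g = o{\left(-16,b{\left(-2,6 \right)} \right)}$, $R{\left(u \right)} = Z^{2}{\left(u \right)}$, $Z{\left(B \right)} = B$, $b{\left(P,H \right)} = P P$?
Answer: $\frac{61}{37910} \approx 0.0016091$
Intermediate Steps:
$b{\left(P,H \right)} = P^{2}$
$R{\left(u \right)} = u^{2}$
$o{\left(E,X \right)} = -3 + E$ ($o{\left(E,X \right)} = E \left(-1\right)^{2} - 3 = E 1 - 3 = E - 3 = -3 + E$)
$g = \frac{19}{4}$ ($g = - \frac{-3 - 16}{4} = \left(- \frac{1}{4}\right) \left(-19\right) = \frac{19}{4} \approx 4.75$)
$h{\left(L,f \right)} = -971 + L$
$\frac{h{\left(483,g \right)}}{-303280} = \frac{-971 + 483}{-303280} = \left(-488\right) \left(- \frac{1}{303280}\right) = \frac{61}{37910}$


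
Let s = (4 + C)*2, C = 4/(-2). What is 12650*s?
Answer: 50600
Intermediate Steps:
C = -2 (C = 4*(-½) = -2)
s = 4 (s = (4 - 2)*2 = 2*2 = 4)
12650*s = 12650*4 = 50600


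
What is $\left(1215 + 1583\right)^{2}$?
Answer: $7828804$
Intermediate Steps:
$\left(1215 + 1583\right)^{2} = 2798^{2} = 7828804$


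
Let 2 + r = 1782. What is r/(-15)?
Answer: -356/3 ≈ -118.67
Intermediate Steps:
r = 1780 (r = -2 + 1782 = 1780)
r/(-15) = 1780/(-15) = -1/15*1780 = -356/3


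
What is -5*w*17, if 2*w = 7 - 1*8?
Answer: 85/2 ≈ 42.500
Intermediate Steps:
w = -½ (w = (7 - 1*8)/2 = (7 - 8)/2 = (½)*(-1) = -½ ≈ -0.50000)
-5*w*17 = -5*(-½)*17 = (5/2)*17 = 85/2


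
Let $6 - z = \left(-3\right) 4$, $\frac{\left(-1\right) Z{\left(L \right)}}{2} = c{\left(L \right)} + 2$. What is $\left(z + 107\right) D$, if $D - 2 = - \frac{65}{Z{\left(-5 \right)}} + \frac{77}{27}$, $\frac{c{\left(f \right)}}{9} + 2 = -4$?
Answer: $\frac{114125}{216} \approx 528.36$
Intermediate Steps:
$c{\left(f \right)} = -54$ ($c{\left(f \right)} = -18 + 9 \left(-4\right) = -18 - 36 = -54$)
$Z{\left(L \right)} = 104$ ($Z{\left(L \right)} = - 2 \left(-54 + 2\right) = \left(-2\right) \left(-52\right) = 104$)
$D = \frac{913}{216}$ ($D = 2 + \left(- \frac{65}{104} + \frac{77}{27}\right) = 2 + \left(\left(-65\right) \frac{1}{104} + 77 \cdot \frac{1}{27}\right) = 2 + \left(- \frac{5}{8} + \frac{77}{27}\right) = 2 + \frac{481}{216} = \frac{913}{216} \approx 4.2269$)
$z = 18$ ($z = 6 - \left(-3\right) 4 = 6 - -12 = 6 + 12 = 18$)
$\left(z + 107\right) D = \left(18 + 107\right) \frac{913}{216} = 125 \cdot \frac{913}{216} = \frac{114125}{216}$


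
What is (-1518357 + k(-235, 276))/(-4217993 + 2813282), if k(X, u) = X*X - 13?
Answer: 487715/468237 ≈ 1.0416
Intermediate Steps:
k(X, u) = -13 + X**2 (k(X, u) = X**2 - 13 = -13 + X**2)
(-1518357 + k(-235, 276))/(-4217993 + 2813282) = (-1518357 + (-13 + (-235)**2))/(-4217993 + 2813282) = (-1518357 + (-13 + 55225))/(-1404711) = (-1518357 + 55212)*(-1/1404711) = -1463145*(-1/1404711) = 487715/468237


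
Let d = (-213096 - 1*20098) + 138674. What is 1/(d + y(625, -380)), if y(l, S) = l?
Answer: -1/93895 ≈ -1.0650e-5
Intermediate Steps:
d = -94520 (d = (-213096 - 20098) + 138674 = -233194 + 138674 = -94520)
1/(d + y(625, -380)) = 1/(-94520 + 625) = 1/(-93895) = -1/93895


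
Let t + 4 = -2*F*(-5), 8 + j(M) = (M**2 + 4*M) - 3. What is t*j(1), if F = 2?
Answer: -96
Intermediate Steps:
j(M) = -11 + M**2 + 4*M (j(M) = -8 + ((M**2 + 4*M) - 3) = -8 + (-3 + M**2 + 4*M) = -11 + M**2 + 4*M)
t = 16 (t = -4 - 2*2*(-5) = -4 - 4*(-5) = -4 + 20 = 16)
t*j(1) = 16*(-11 + 1**2 + 4*1) = 16*(-11 + 1 + 4) = 16*(-6) = -96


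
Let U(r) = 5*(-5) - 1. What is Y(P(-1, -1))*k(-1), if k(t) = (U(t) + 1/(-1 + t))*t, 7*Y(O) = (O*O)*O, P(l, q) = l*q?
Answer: 53/14 ≈ 3.7857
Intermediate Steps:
U(r) = -26 (U(r) = -25 - 1 = -26)
Y(O) = O³/7 (Y(O) = ((O*O)*O)/7 = (O²*O)/7 = O³/7)
k(t) = t*(-26 + 1/(-1 + t)) (k(t) = (-26 + 1/(-1 + t))*t = t*(-26 + 1/(-1 + t)))
Y(P(-1, -1))*k(-1) = ((-1*(-1))³/7)*(-(27 - 26*(-1))/(-1 - 1)) = ((⅐)*1³)*(-1*(27 + 26)/(-2)) = ((⅐)*1)*(-1*(-½)*53) = (⅐)*(53/2) = 53/14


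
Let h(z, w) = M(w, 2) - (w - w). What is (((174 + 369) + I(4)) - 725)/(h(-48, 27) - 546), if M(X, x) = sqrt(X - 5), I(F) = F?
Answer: 48594/149047 + 89*sqrt(22)/149047 ≈ 0.32883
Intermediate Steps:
M(X, x) = sqrt(-5 + X)
h(z, w) = sqrt(-5 + w) (h(z, w) = sqrt(-5 + w) - (w - w) = sqrt(-5 + w) - 1*0 = sqrt(-5 + w) + 0 = sqrt(-5 + w))
(((174 + 369) + I(4)) - 725)/(h(-48, 27) - 546) = (((174 + 369) + 4) - 725)/(sqrt(-5 + 27) - 546) = ((543 + 4) - 725)/(sqrt(22) - 546) = (547 - 725)/(-546 + sqrt(22)) = -178/(-546 + sqrt(22))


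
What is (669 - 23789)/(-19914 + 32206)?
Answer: -5780/3073 ≈ -1.8809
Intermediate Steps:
(669 - 23789)/(-19914 + 32206) = -23120/12292 = -23120*1/12292 = -5780/3073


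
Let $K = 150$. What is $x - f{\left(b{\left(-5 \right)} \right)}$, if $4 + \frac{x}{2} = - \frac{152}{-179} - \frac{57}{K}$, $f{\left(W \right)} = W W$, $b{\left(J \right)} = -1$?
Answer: $- \frac{36076}{4475} \approx -8.0617$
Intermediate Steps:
$f{\left(W \right)} = W^{2}$
$x = - \frac{31601}{4475}$ ($x = -8 + 2 \left(- \frac{152}{-179} - \frac{57}{150}\right) = -8 + 2 \left(\left(-152\right) \left(- \frac{1}{179}\right) - \frac{19}{50}\right) = -8 + 2 \left(\frac{152}{179} - \frac{19}{50}\right) = -8 + 2 \cdot \frac{4199}{8950} = -8 + \frac{4199}{4475} = - \frac{31601}{4475} \approx -7.0617$)
$x - f{\left(b{\left(-5 \right)} \right)} = - \frac{31601}{4475} - \left(-1\right)^{2} = - \frac{31601}{4475} - 1 = - \frac{36076}{4475}$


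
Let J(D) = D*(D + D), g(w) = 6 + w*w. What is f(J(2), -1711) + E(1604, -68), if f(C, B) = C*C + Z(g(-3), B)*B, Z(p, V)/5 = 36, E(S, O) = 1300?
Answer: -306616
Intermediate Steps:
g(w) = 6 + w**2
Z(p, V) = 180 (Z(p, V) = 5*36 = 180)
J(D) = 2*D**2 (J(D) = D*(2*D) = 2*D**2)
f(C, B) = C**2 + 180*B (f(C, B) = C*C + 180*B = C**2 + 180*B)
f(J(2), -1711) + E(1604, -68) = ((2*2**2)**2 + 180*(-1711)) + 1300 = ((2*4)**2 - 307980) + 1300 = (8**2 - 307980) + 1300 = (64 - 307980) + 1300 = -307916 + 1300 = -306616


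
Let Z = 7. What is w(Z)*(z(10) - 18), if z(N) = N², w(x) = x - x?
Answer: 0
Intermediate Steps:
w(x) = 0
w(Z)*(z(10) - 18) = 0*(10² - 18) = 0*(100 - 18) = 0*82 = 0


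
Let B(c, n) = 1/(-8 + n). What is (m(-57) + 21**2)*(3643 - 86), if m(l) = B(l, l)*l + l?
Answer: 88985469/65 ≈ 1.3690e+6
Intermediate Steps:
m(l) = l + l/(-8 + l) (m(l) = l/(-8 + l) + l = l + l/(-8 + l))
(m(-57) + 21**2)*(3643 - 86) = (-57*(-7 - 57)/(-8 - 57) + 21**2)*(3643 - 86) = (-57*(-64)/(-65) + 441)*3557 = (-57*(-1/65)*(-64) + 441)*3557 = (-3648/65 + 441)*3557 = (25017/65)*3557 = 88985469/65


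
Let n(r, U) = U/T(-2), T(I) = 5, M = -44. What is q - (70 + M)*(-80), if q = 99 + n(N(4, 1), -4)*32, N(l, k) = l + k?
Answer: 10767/5 ≈ 2153.4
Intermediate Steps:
N(l, k) = k + l
n(r, U) = U/5
q = 367/5 (q = 99 + ((⅕)*(-4))*32 = 99 - ⅘*32 = 99 - 128/5 = 367/5 ≈ 73.400)
q - (70 + M)*(-80) = 367/5 - (70 - 44)*(-80) = 367/5 - 26*(-80) = 367/5 - 1*(-2080) = 367/5 + 2080 = 10767/5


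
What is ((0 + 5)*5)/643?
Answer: 25/643 ≈ 0.038880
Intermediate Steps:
((0 + 5)*5)/643 = (5*5)/643 = (1/643)*25 = 25/643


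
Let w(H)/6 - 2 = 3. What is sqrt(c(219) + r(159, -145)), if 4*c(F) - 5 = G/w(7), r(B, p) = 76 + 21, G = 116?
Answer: sqrt(89295)/30 ≈ 9.9608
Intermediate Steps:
w(H) = 30 (w(H) = 12 + 6*3 = 12 + 18 = 30)
r(B, p) = 97
c(F) = 133/60 (c(F) = 5/4 + (116/30)/4 = 5/4 + (116*(1/30))/4 = 5/4 + (1/4)*(58/15) = 5/4 + 29/30 = 133/60)
sqrt(c(219) + r(159, -145)) = sqrt(133/60 + 97) = sqrt(5953/60) = sqrt(89295)/30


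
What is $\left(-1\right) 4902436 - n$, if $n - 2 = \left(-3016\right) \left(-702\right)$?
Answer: $-7019670$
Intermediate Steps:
$n = 2117234$ ($n = 2 - -2117232 = 2 + 2117232 = 2117234$)
$\left(-1\right) 4902436 - n = \left(-1\right) 4902436 - 2117234 = -4902436 - 2117234 = -7019670$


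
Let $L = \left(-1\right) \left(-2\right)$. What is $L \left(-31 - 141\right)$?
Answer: $-344$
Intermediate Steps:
$L = 2$
$L \left(-31 - 141\right) = 2 \left(-31 - 141\right) = 2 \left(-172\right) = -344$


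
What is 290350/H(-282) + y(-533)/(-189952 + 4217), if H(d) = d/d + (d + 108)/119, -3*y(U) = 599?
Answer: -350042765551/557205 ≈ -6.2821e+5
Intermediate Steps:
y(U) = -599/3 (y(U) = -⅓*599 = -599/3)
H(d) = 227/119 + d/119 (H(d) = 1 + (108 + d)*(1/119) = 1 + (108/119 + d/119) = 227/119 + d/119)
290350/H(-282) + y(-533)/(-189952 + 4217) = 290350/(227/119 + (1/119)*(-282)) - 599/(3*(-189952 + 4217)) = 290350/(227/119 - 282/119) - 599/3/(-185735) = 290350/(-55/119) - 599/3*(-1/185735) = 290350*(-119/55) + 599/557205 = -6910330/11 + 599/557205 = -350042765551/557205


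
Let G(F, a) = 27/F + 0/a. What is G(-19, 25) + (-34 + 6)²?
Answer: 14869/19 ≈ 782.58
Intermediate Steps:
G(F, a) = 27/F (G(F, a) = 27/F + 0 = 27/F)
G(-19, 25) + (-34 + 6)² = 27/(-19) + (-34 + 6)² = 27*(-1/19) + (-28)² = -27/19 + 784 = 14869/19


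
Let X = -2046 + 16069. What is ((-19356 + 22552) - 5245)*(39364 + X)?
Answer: -109389963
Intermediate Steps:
X = 14023
((-19356 + 22552) - 5245)*(39364 + X) = ((-19356 + 22552) - 5245)*(39364 + 14023) = (3196 - 5245)*53387 = -2049*53387 = -109389963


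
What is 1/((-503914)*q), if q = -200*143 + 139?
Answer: 1/14341896354 ≈ 6.9726e-11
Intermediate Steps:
q = -28461 (q = -28600 + 139 = -28461)
1/((-503914)*q) = 1/(-503914*(-28461)) = -1/503914*(-1/28461) = 1/14341896354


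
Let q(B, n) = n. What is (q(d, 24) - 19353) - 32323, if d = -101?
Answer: -51652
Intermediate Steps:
(q(d, 24) - 19353) - 32323 = (24 - 19353) - 32323 = -19329 - 32323 = -51652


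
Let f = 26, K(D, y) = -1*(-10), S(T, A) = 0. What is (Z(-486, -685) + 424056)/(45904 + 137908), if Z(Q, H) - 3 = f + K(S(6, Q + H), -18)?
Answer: 424095/183812 ≈ 2.3072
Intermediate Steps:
K(D, y) = 10
Z(Q, H) = 39 (Z(Q, H) = 3 + (26 + 10) = 3 + 36 = 39)
(Z(-486, -685) + 424056)/(45904 + 137908) = (39 + 424056)/(45904 + 137908) = 424095/183812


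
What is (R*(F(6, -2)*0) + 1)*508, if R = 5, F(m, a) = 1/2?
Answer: 508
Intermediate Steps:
F(m, a) = 1/2
(R*(F(6, -2)*0) + 1)*508 = (5*((1/2)*0) + 1)*508 = (5*0 + 1)*508 = (0 + 1)*508 = 1*508 = 508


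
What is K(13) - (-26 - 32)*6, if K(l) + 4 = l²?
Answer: 513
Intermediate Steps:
K(l) = -4 + l²
K(13) - (-26 - 32)*6 = (-4 + 13²) - (-26 - 32)*6 = (-4 + 169) - (-58)*6 = 165 - 1*(-348) = 165 + 348 = 513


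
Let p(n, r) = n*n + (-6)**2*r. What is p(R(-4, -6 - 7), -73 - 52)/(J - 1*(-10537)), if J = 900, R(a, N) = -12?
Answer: -4356/11437 ≈ -0.38087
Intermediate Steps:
p(n, r) = n**2 + 36*r
p(R(-4, -6 - 7), -73 - 52)/(J - 1*(-10537)) = ((-12)**2 + 36*(-73 - 52))/(900 - 1*(-10537)) = (144 + 36*(-125))/(900 + 10537) = (144 - 4500)/11437 = -4356*1/11437 = -4356/11437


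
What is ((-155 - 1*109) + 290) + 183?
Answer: 209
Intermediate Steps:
((-155 - 1*109) + 290) + 183 = ((-155 - 109) + 290) + 183 = (-264 + 290) + 183 = 26 + 183 = 209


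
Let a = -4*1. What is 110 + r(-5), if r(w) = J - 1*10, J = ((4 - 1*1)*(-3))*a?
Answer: 136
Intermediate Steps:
a = -4
J = 36 (J = ((4 - 1*1)*(-3))*(-4) = ((4 - 1)*(-3))*(-4) = (3*(-3))*(-4) = -9*(-4) = 36)
r(w) = 26 (r(w) = 36 - 1*10 = 36 - 10 = 26)
110 + r(-5) = 110 + 26 = 136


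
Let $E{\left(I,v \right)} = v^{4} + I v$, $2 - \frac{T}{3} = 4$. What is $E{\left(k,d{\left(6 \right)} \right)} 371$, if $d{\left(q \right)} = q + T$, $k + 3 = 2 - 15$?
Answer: $0$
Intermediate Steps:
$T = -6$ ($T = 6 - 12 = -6$)
$k = -16$ ($k = -3 + \left(2 - 15\right) = -3 - 13 = -16$)
$d{\left(q \right)} = -6 + q$ ($d{\left(q \right)} = q - 6 = -6 + q$)
$E{\left(k,d{\left(6 \right)} \right)} 371 = \left(-6 + 6\right) \left(-16 + \left(-6 + 6\right)^{3}\right) 371 = 0 \left(-16 + 0^{3}\right) 371 = 0 \left(-16 + 0\right) 371 = 0 \left(-16\right) 371 = 0 \cdot 371 = 0$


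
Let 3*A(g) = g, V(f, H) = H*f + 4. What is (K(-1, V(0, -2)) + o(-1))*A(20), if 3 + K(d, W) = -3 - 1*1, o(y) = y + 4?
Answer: -80/3 ≈ -26.667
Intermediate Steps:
o(y) = 4 + y
V(f, H) = 4 + H*f
A(g) = g/3
K(d, W) = -7 (K(d, W) = -3 + (-3 - 1*1) = -3 + (-3 - 1) = -3 - 4 = -7)
(K(-1, V(0, -2)) + o(-1))*A(20) = (-7 + (4 - 1))*((⅓)*20) = (-7 + 3)*(20/3) = -4*20/3 = -80/3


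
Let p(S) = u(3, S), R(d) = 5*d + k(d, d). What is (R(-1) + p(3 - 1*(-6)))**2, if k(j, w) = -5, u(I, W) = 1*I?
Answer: 49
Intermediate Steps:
u(I, W) = I
R(d) = -5 + 5*d (R(d) = 5*d - 5 = -5 + 5*d)
p(S) = 3
(R(-1) + p(3 - 1*(-6)))**2 = ((-5 + 5*(-1)) + 3)**2 = ((-5 - 5) + 3)**2 = (-10 + 3)**2 = (-7)**2 = 49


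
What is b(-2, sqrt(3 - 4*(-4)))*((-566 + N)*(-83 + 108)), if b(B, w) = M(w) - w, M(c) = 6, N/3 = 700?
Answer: 230100 - 38350*sqrt(19) ≈ 62936.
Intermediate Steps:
N = 2100 (N = 3*700 = 2100)
b(B, w) = 6 - w
b(-2, sqrt(3 - 4*(-4)))*((-566 + N)*(-83 + 108)) = (6 - sqrt(3 - 4*(-4)))*((-566 + 2100)*(-83 + 108)) = (6 - sqrt(3 + 16))*(1534*25) = (6 - sqrt(19))*38350 = 230100 - 38350*sqrt(19)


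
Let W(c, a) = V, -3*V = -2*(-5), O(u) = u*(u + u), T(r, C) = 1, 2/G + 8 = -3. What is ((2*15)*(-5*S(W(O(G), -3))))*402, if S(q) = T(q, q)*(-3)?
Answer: 180900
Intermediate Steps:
G = -2/11 (G = 2/(-8 - 3) = 2/(-11) = 2*(-1/11) = -2/11 ≈ -0.18182)
O(u) = 2*u² (O(u) = u*(2*u) = 2*u²)
V = -10/3 (V = -(-2)*(-5)/3 = -⅓*10 = -10/3 ≈ -3.3333)
W(c, a) = -10/3
S(q) = -3 (S(q) = 1*(-3) = -3)
((2*15)*(-5*S(W(O(G), -3))))*402 = ((2*15)*(-5*(-3)))*402 = (30*15)*402 = 450*402 = 180900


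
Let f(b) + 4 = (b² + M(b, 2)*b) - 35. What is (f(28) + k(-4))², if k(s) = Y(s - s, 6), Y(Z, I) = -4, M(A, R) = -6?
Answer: 328329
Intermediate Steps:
f(b) = -39 + b² - 6*b (f(b) = -4 + ((b² - 6*b) - 35) = -4 + (-35 + b² - 6*b) = -39 + b² - 6*b)
k(s) = -4
(f(28) + k(-4))² = ((-39 + 28² - 6*28) - 4)² = ((-39 + 784 - 168) - 4)² = (577 - 4)² = 573² = 328329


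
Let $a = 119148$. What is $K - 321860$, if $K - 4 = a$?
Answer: $-202708$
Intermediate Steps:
$K = 119152$ ($K = 4 + 119148 = 119152$)
$K - 321860 = 119152 - 321860 = -202708$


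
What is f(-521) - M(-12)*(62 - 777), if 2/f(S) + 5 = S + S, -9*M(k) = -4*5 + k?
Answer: 7985114/3141 ≈ 2542.2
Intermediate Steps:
M(k) = 20/9 - k/9 (M(k) = -(-4*5 + k)/9 = -(-20 + k)/9 = 20/9 - k/9)
f(S) = 2/(-5 + 2*S) (f(S) = 2/(-5 + (S + S)) = 2/(-5 + 2*S))
f(-521) - M(-12)*(62 - 777) = 2/(-5 + 2*(-521)) - (20/9 - 1/9*(-12))*(62 - 777) = 2/(-5 - 1042) - (20/9 + 4/3)*(-715) = 2/(-1047) - 32*(-715)/9 = 2*(-1/1047) - 1*(-22880/9) = -2/1047 + 22880/9 = 7985114/3141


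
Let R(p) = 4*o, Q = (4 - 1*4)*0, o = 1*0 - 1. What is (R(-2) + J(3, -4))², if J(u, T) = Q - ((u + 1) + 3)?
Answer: 121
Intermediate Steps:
o = -1 (o = 0 - 1 = -1)
Q = 0 (Q = (4 - 4)*0 = 0*0 = 0)
J(u, T) = -4 - u (J(u, T) = 0 - ((u + 1) + 3) = 0 - ((1 + u) + 3) = 0 - (4 + u) = 0 + (-4 - u) = -4 - u)
R(p) = -4 (R(p) = 4*(-1) = -4)
(R(-2) + J(3, -4))² = (-4 + (-4 - 1*3))² = (-4 + (-4 - 3))² = (-4 - 7)² = (-11)² = 121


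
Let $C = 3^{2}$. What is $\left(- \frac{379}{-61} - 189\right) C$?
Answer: $- \frac{100350}{61} \approx -1645.1$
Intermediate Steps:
$C = 9$
$\left(- \frac{379}{-61} - 189\right) C = \left(- \frac{379}{-61} - 189\right) 9 = \left(\left(-379\right) \left(- \frac{1}{61}\right) - 189\right) 9 = \left(\frac{379}{61} - 189\right) 9 = \left(- \frac{11150}{61}\right) 9 = - \frac{100350}{61}$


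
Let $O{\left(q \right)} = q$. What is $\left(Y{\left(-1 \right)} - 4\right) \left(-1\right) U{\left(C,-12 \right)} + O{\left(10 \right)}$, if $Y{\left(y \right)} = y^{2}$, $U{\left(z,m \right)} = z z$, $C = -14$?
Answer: $598$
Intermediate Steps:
$U{\left(z,m \right)} = z^{2}$
$\left(Y{\left(-1 \right)} - 4\right) \left(-1\right) U{\left(C,-12 \right)} + O{\left(10 \right)} = \left(\left(-1\right)^{2} - 4\right) \left(-1\right) \left(-14\right)^{2} + 10 = \left(1 - 4\right) \left(-1\right) 196 + 10 = \left(-3\right) \left(-1\right) 196 + 10 = 3 \cdot 196 + 10 = 588 + 10 = 598$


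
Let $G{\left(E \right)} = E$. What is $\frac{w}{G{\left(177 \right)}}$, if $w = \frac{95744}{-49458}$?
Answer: $- \frac{47872}{4377033} \approx -0.010937$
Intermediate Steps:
$w = - \frac{47872}{24729}$ ($w = 95744 \left(- \frac{1}{49458}\right) = - \frac{47872}{24729} \approx -1.9359$)
$\frac{w}{G{\left(177 \right)}} = - \frac{47872}{24729 \cdot 177} = \left(- \frac{47872}{24729}\right) \frac{1}{177} = - \frac{47872}{4377033}$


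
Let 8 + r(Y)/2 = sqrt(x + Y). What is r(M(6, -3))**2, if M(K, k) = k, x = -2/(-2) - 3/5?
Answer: 1228/5 - 64*I*sqrt(65)/5 ≈ 245.6 - 103.2*I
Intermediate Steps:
x = 2/5 (x = -2*(-1/2) - 3*1/5 = 1 - 3/5 = 2/5 ≈ 0.40000)
r(Y) = -16 + 2*sqrt(2/5 + Y)
r(M(6, -3))**2 = (-16 + 2*sqrt(10 + 25*(-3))/5)**2 = (-16 + 2*sqrt(10 - 75)/5)**2 = (-16 + 2*sqrt(-65)/5)**2 = (-16 + 2*(I*sqrt(65))/5)**2 = (-16 + 2*I*sqrt(65)/5)**2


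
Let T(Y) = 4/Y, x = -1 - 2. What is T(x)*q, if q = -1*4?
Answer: 16/3 ≈ 5.3333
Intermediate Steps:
q = -4
x = -3
T(x)*q = (4/(-3))*(-4) = (4*(-⅓))*(-4) = -4/3*(-4) = 16/3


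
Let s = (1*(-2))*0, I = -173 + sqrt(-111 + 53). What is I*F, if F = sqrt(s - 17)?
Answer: I*sqrt(17)*(-173 + I*sqrt(58)) ≈ -31.401 - 713.3*I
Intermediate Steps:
I = -173 + I*sqrt(58) (I = -173 + sqrt(-58) = -173 + I*sqrt(58) ≈ -173.0 + 7.6158*I)
s = 0 (s = -2*0 = 0)
F = I*sqrt(17) (F = sqrt(0 - 17) = sqrt(-17) = I*sqrt(17) ≈ 4.1231*I)
I*F = (-173 + I*sqrt(58))*(I*sqrt(17)) = I*sqrt(17)*(-173 + I*sqrt(58))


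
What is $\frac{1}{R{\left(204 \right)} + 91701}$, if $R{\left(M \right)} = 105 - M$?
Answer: $\frac{1}{91602} \approx 1.0917 \cdot 10^{-5}$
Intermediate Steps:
$\frac{1}{R{\left(204 \right)} + 91701} = \frac{1}{\left(105 - 204\right) + 91701} = \frac{1}{-99 + 91701} = \frac{1}{91602}$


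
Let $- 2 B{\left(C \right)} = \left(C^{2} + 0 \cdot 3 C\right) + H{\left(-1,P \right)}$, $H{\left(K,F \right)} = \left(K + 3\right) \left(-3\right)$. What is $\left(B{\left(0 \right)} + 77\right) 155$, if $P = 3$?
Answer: $12400$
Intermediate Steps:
$H{\left(K,F \right)} = -9 - 3 K$ ($H{\left(K,F \right)} = \left(3 + K\right) \left(-3\right) = -9 - 3 K$)
$B{\left(C \right)} = 3 - \frac{C^{2}}{2}$ ($B{\left(C \right)} = - \frac{\left(C^{2} + 0 \cdot 3 C\right) - 6}{2} = - \frac{\left(C^{2} + 0 C\right) + \left(-9 + 3\right)}{2} = - \frac{\left(C^{2} + 0\right) - 6}{2} = - \frac{C^{2} - 6}{2} = - \frac{-6 + C^{2}}{2} = 3 - \frac{C^{2}}{2}$)
$\left(B{\left(0 \right)} + 77\right) 155 = \left(\left(3 - \frac{0^{2}}{2}\right) + 77\right) 155 = \left(\left(3 - 0\right) + 77\right) 155 = \left(\left(3 + 0\right) + 77\right) 155 = \left(3 + 77\right) 155 = 80 \cdot 155 = 12400$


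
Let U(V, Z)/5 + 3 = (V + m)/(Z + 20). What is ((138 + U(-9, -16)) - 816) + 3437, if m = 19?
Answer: 5513/2 ≈ 2756.5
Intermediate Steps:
U(V, Z) = -15 + 5*(19 + V)/(20 + Z) (U(V, Z) = -15 + 5*((V + 19)/(Z + 20)) = -15 + 5*((19 + V)/(20 + Z)) = -15 + 5*(19 + V)/(20 + Z))
((138 + U(-9, -16)) - 816) + 3437 = ((138 + 5*(-41 - 9 - 3*(-16))/(20 - 16)) - 816) + 3437 = ((138 + 5*(-41 - 9 + 48)/4) - 816) + 3437 = ((138 + 5*(¼)*(-2)) - 816) + 3437 = ((138 - 5/2) - 816) + 3437 = (271/2 - 816) + 3437 = -1361/2 + 3437 = 5513/2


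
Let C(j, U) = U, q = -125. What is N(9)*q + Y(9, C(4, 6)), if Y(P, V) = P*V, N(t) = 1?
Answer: -71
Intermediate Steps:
N(9)*q + Y(9, C(4, 6)) = 1*(-125) + 9*6 = -125 + 54 = -71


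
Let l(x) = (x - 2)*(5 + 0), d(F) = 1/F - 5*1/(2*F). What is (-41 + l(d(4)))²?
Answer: 178929/64 ≈ 2795.8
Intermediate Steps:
d(F) = -3/(2*F) (d(F) = 1/F - 5/(2*F) = -3/(2*F))
l(x) = -10 + 5*x (l(x) = (-2 + x)*5 = -10 + 5*x)
(-41 + l(d(4)))² = (-41 + (-10 + 5*(-3/2/4)))² = (-41 + (-10 + 5*(-3/2*¼)))² = (-41 + (-10 + 5*(-3/8)))² = (-41 + (-10 - 15/8))² = (-41 - 95/8)² = (-423/8)² = 178929/64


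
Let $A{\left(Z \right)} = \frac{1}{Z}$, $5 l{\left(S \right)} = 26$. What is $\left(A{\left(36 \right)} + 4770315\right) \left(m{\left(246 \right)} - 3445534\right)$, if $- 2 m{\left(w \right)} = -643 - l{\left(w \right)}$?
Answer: $- \frac{657389462392751}{40} \approx -1.6435 \cdot 10^{13}$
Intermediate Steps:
$l{\left(S \right)} = \frac{26}{5}$ ($l{\left(S \right)} = \frac{1}{5} \cdot 26 = \frac{26}{5}$)
$m{\left(w \right)} = \frac{3241}{10}$ ($m{\left(w \right)} = - \frac{-643 - \frac{26}{5}}{2} = \left(- \frac{1}{2}\right) \left(- \frac{3241}{5}\right) = \frac{3241}{10}$)
$\left(A{\left(36 \right)} + 4770315\right) \left(m{\left(246 \right)} - 3445534\right) = \left(\frac{1}{36} + 4770315\right) \left(\frac{3241}{10} - 3445534\right) = \left(\frac{1}{36} + 4770315\right) \left(- \frac{34452099}{10}\right) = \frac{171731341}{36} \left(- \frac{34452099}{10}\right) = - \frac{657389462392751}{40}$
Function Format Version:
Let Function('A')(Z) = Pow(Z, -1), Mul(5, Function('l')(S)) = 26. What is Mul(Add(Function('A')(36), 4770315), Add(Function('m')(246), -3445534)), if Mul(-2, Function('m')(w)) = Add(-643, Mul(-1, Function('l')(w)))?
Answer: Rational(-657389462392751, 40) ≈ -1.6435e+13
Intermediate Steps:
Function('l')(S) = Rational(26, 5) (Function('l')(S) = Mul(Rational(1, 5), 26) = Rational(26, 5))
Function('m')(w) = Rational(3241, 10) (Function('m')(w) = Mul(Rational(-1, 2), Add(-643, Mul(-1, Rational(26, 5)))) = Mul(Rational(-1, 2), Add(-643, Rational(-26, 5))) = Mul(Rational(-1, 2), Rational(-3241, 5)) = Rational(3241, 10))
Mul(Add(Function('A')(36), 4770315), Add(Function('m')(246), -3445534)) = Mul(Add(Pow(36, -1), 4770315), Add(Rational(3241, 10), -3445534)) = Mul(Add(Rational(1, 36), 4770315), Rational(-34452099, 10)) = Mul(Rational(171731341, 36), Rational(-34452099, 10)) = Rational(-657389462392751, 40)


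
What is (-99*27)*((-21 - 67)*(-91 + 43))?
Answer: -11290752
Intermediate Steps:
(-99*27)*((-21 - 67)*(-91 + 43)) = -(-235224)*(-48) = -2673*4224 = -11290752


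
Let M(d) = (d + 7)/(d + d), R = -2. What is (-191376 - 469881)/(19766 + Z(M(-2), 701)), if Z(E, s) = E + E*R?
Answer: -2645028/79069 ≈ -33.452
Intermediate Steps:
M(d) = (7 + d)/(2*d) (M(d) = (7 + d)/((2*d)) = (7 + d)*(1/(2*d)) = (7 + d)/(2*d))
Z(E, s) = -E (Z(E, s) = E + E*(-2) = E - 2*E = -E)
(-191376 - 469881)/(19766 + Z(M(-2), 701)) = (-191376 - 469881)/(19766 - (7 - 2)/(2*(-2))) = -661257/(19766 - (-1)*5/(2*2)) = -661257/(19766 - 1*(-5/4)) = -661257/(19766 + 5/4) = -661257/79069/4 = -661257*4/79069 = -2645028/79069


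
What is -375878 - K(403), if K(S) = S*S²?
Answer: -65826705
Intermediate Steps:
K(S) = S³
-375878 - K(403) = -375878 - 1*403³ = -375878 - 1*65450827 = -375878 - 65450827 = -65826705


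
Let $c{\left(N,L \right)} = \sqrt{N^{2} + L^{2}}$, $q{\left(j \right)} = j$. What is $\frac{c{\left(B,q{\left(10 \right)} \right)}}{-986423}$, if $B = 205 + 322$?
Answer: $- \frac{\sqrt{277829}}{986423} \approx -0.00053435$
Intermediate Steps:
$B = 527$
$c{\left(N,L \right)} = \sqrt{L^{2} + N^{2}}$
$\frac{c{\left(B,q{\left(10 \right)} \right)}}{-986423} = \frac{\sqrt{10^{2} + 527^{2}}}{-986423} = \sqrt{100 + 277729} \left(- \frac{1}{986423}\right) = \sqrt{277829} \left(- \frac{1}{986423}\right) = - \frac{\sqrt{277829}}{986423}$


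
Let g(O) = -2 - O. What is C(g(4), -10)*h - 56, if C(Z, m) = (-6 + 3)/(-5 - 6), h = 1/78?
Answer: -16015/286 ≈ -55.997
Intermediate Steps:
h = 1/78 ≈ 0.012821
C(Z, m) = 3/11 (C(Z, m) = -3/(-11) = -3*(-1/11) = 3/11)
C(g(4), -10)*h - 56 = (3/11)*(1/78) - 56 = 1/286 - 56 = -16015/286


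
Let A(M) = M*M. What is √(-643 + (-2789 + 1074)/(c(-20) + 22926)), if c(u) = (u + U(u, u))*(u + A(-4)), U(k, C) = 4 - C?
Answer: I*√13501179158/4582 ≈ 25.359*I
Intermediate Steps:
A(M) = M²
c(u) = 64 + 4*u (c(u) = (u + (4 - u))*(u + (-4)²) = 4*(u + 16) = 4*(16 + u) = 64 + 4*u)
√(-643 + (-2789 + 1074)/(c(-20) + 22926)) = √(-643 + (-2789 + 1074)/((64 + 4*(-20)) + 22926)) = √(-643 - 1715/((64 - 80) + 22926)) = √(-643 - 1715/(-16 + 22926)) = √(-643 - 1715/22910) = √(-643 - 1715*1/22910) = √(-643 - 343/4582) = √(-2946569/4582) = I*√13501179158/4582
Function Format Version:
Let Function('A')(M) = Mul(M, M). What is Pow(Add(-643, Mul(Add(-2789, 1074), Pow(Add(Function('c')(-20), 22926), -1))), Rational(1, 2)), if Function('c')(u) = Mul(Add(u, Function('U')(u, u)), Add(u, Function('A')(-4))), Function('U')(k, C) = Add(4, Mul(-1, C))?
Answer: Mul(Rational(1, 4582), I, Pow(13501179158, Rational(1, 2))) ≈ Mul(25.359, I)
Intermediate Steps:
Function('A')(M) = Pow(M, 2)
Function('c')(u) = Add(64, Mul(4, u)) (Function('c')(u) = Mul(Add(u, Add(4, Mul(-1, u))), Add(u, Pow(-4, 2))) = Mul(4, Add(u, 16)) = Mul(4, Add(16, u)) = Add(64, Mul(4, u)))
Pow(Add(-643, Mul(Add(-2789, 1074), Pow(Add(Function('c')(-20), 22926), -1))), Rational(1, 2)) = Pow(Add(-643, Mul(Add(-2789, 1074), Pow(Add(Add(64, Mul(4, -20)), 22926), -1))), Rational(1, 2)) = Pow(Add(-643, Mul(-1715, Pow(Add(Add(64, -80), 22926), -1))), Rational(1, 2)) = Pow(Add(-643, Mul(-1715, Pow(Add(-16, 22926), -1))), Rational(1, 2)) = Pow(Add(-643, Mul(-1715, Pow(22910, -1))), Rational(1, 2)) = Pow(Add(-643, Mul(-1715, Rational(1, 22910))), Rational(1, 2)) = Pow(Add(-643, Rational(-343, 4582)), Rational(1, 2)) = Pow(Rational(-2946569, 4582), Rational(1, 2)) = Mul(Rational(1, 4582), I, Pow(13501179158, Rational(1, 2)))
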